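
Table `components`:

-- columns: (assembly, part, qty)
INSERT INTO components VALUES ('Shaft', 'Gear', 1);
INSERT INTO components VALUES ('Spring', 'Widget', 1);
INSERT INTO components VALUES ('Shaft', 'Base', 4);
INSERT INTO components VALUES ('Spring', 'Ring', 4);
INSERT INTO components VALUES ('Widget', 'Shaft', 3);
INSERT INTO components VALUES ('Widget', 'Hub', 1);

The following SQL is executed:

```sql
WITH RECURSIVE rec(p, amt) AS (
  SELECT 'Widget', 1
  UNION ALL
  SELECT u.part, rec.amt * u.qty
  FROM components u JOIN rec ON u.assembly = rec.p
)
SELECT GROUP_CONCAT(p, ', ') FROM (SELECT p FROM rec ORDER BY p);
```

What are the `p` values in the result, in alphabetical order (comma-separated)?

Base: (Widget, amt=1).
Iteration 1: components of {Widget} -> Hub = 1*1 = 1, Shaft = 1*3 = 3.
Iteration 2: components of {Hub,Shaft} -> Base = 3*4 = 12, Gear = 3*1 = 3.
Iteration 3: no further components; recursion stops.

Base, Gear, Hub, Shaft, Widget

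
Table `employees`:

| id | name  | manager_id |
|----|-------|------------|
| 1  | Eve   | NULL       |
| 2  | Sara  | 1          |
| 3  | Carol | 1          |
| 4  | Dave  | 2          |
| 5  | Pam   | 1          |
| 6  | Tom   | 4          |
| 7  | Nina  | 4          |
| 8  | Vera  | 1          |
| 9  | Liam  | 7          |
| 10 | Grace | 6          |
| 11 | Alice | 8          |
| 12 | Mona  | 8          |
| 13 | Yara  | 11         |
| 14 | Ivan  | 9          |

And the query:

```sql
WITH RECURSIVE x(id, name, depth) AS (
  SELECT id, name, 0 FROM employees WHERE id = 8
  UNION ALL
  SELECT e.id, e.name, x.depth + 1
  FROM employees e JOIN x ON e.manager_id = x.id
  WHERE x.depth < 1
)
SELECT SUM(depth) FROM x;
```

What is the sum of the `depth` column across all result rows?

Base: id=8 (Vera) at depth 0.
Iteration 1: rows with manager_id in {8} -> Alice (id 11, depth 1), Mona (id 12, depth 1).
Iteration 2: depth < 1 fails for all current rows; recursion stops.
SUM(depth) = 0 + 1 + 1 = 2.

2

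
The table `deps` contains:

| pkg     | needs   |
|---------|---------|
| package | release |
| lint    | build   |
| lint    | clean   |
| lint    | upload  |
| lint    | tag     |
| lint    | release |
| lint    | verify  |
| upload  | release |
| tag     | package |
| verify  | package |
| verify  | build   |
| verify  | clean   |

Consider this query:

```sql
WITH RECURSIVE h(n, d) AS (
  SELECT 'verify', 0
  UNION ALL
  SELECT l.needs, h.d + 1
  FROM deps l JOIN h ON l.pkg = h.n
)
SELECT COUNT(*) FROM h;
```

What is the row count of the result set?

Base: (verify, d=0).
Iteration 1: edges from {verify} -> (build, d=1), (clean, d=1), (package, d=1).
Iteration 2: edges from {build,clean,package} -> (release, d=2).
Iteration 3: no outgoing edges from {release}; recursion stops.
Total rows emitted: 5.

5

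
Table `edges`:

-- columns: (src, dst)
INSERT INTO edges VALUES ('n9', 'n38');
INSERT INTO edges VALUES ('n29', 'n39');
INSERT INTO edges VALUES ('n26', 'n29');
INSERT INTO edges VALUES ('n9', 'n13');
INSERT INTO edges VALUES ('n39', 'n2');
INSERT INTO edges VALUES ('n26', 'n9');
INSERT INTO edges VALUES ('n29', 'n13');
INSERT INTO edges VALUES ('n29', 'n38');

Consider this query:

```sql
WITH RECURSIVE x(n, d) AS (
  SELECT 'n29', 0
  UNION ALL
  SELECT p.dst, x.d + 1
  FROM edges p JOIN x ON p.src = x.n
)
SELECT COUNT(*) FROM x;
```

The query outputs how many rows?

5

Base: (n29, d=0).
Iteration 1: edges from {n29} -> (n13, d=1), (n38, d=1), (n39, d=1).
Iteration 2: edges from {n13,n38,n39} -> (n2, d=2).
Iteration 3: no outgoing edges from {n2}; recursion stops.
Total rows emitted: 5.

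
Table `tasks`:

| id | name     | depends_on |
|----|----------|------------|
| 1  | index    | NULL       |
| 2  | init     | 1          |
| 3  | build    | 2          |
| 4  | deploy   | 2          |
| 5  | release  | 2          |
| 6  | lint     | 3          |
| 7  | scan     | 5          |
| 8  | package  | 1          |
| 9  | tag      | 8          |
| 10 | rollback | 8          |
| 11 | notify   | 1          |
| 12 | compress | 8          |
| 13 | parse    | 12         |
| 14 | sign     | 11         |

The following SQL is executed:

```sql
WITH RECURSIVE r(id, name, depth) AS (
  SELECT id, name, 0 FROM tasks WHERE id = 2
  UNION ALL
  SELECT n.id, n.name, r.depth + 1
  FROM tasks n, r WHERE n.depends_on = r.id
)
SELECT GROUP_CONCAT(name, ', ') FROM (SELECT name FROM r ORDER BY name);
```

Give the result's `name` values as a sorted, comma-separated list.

build, deploy, init, lint, release, scan

Base: id=2 (init) at depth 0.
Iteration 1: rows with depends_on in {2} -> build (id 3, depth 1), deploy (id 4, depth 1), release (id 5, depth 1).
Iteration 2: rows with depends_on in {3,4,5} -> lint (id 6, depth 2), scan (id 7, depth 2).
Iteration 3: no rows with depends_on in {6,7}; recursion stops.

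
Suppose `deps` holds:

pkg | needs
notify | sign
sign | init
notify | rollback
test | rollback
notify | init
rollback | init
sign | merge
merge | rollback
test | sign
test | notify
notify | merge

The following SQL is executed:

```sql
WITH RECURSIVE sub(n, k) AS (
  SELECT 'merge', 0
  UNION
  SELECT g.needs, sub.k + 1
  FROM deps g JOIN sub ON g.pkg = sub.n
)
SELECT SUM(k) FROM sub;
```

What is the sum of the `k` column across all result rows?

3

Base: (merge, k=0).
Iteration 1: edges from {merge} -> (rollback, k=1).
Iteration 2: edges from {rollback} -> (init, k=2).
Iteration 3: no outgoing edges from {init}; recursion stops.
SUM(k) = 0 + 1 + 2 = 3.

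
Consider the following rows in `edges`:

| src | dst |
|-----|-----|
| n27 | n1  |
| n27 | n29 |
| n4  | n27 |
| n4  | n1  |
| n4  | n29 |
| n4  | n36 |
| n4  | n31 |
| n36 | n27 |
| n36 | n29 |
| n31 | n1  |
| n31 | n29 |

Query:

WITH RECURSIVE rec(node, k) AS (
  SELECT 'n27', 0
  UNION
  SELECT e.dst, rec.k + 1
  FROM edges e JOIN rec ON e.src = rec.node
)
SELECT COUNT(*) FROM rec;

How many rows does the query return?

3

Base: (n27, k=0).
Iteration 1: edges from {n27} -> (n1, k=1), (n29, k=1).
Iteration 2: no outgoing edges from {n1,n29}; recursion stops.
Total rows emitted: 3.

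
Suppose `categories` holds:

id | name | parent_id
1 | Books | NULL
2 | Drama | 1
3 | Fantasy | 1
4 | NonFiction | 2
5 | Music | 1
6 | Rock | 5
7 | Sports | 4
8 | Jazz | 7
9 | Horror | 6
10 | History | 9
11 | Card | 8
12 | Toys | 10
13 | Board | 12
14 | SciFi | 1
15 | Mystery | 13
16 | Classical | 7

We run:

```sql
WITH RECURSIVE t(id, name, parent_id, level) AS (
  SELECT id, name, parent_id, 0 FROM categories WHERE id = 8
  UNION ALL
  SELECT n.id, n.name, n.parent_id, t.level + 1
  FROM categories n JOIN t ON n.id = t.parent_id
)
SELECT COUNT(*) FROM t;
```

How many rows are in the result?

5

Base: id=8 (Jazz), parent_id=7, level 0.
Iteration 1: join on id=7 -> Sports (id 7, parent_id=4, level 1).
Iteration 2: join on id=4 -> NonFiction (id 4, parent_id=2, level 2).
Iteration 3: join on id=2 -> Drama (id 2, parent_id=1, level 3).
Iteration 4: join on id=1 -> Books (id 1, parent_id=NULL, level 4).
Iteration 5: parent_id is NULL; no match; recursion stops.
Total rows emitted: 5.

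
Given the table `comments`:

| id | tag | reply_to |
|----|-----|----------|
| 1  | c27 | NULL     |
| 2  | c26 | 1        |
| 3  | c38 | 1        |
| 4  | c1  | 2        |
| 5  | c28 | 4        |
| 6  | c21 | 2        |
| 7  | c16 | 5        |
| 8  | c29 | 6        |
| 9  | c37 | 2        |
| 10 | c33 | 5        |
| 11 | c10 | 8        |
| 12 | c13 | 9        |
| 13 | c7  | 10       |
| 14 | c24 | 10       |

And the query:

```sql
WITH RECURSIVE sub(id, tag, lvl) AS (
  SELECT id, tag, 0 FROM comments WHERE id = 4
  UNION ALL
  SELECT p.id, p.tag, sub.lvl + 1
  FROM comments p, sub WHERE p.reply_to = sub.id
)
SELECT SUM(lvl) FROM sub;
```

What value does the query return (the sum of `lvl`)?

11

Base: id=4 (c1) at lvl 0.
Iteration 1: rows with reply_to in {4} -> c28 (id 5, lvl 1).
Iteration 2: rows with reply_to in {5} -> c16 (id 7, lvl 2), c33 (id 10, lvl 2).
Iteration 3: rows with reply_to in {7,10} -> c7 (id 13, lvl 3), c24 (id 14, lvl 3).
Iteration 4: no rows with reply_to in {13,14}; recursion stops.
SUM(lvl) = 0 + 1 + 2 + 2 + 3 + 3 = 11.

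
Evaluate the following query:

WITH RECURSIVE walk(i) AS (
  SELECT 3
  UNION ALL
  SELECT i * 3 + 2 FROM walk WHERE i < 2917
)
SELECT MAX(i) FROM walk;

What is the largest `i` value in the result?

8747

Base: i=3.
Iteration 1: 3 < 2917 holds -> i = 3 * 3 + 2 = 11.
Iteration 2: 11 < 2917 holds -> i = 11 * 3 + 2 = 35.
Iteration 3: 35 < 2917 holds -> i = 35 * 3 + 2 = 107.
Iteration 4: 107 < 2917 holds -> i = 107 * 3 + 2 = 323.
Iteration 5: 323 < 2917 holds -> i = 323 * 3 + 2 = 971.
Iteration 6: 971 < 2917 holds -> i = 971 * 3 + 2 = 2915.
Iteration 7: 2915 < 2917 holds -> i = 2915 * 3 + 2 = 8747.
Iteration 8: 8747 < 2917 fails; recursion stops.
i values: 3, 11, 35, 107, 323, 971, 2915, 8747; the maximum is 8747.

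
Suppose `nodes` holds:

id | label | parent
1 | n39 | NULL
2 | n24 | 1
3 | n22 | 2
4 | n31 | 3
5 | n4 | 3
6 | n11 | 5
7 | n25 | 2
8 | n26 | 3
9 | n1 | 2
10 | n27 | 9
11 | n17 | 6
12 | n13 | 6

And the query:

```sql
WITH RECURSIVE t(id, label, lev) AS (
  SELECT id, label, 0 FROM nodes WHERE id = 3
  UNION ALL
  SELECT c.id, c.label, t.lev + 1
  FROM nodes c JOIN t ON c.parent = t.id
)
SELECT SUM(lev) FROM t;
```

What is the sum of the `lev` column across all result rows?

11

Base: id=3 (n22) at lev 0.
Iteration 1: rows with parent in {3} -> n31 (id 4, lev 1), n4 (id 5, lev 1), n26 (id 8, lev 1).
Iteration 2: rows with parent in {4,5,8} -> n11 (id 6, lev 2).
Iteration 3: rows with parent in {6} -> n17 (id 11, lev 3), n13 (id 12, lev 3).
Iteration 4: no rows with parent in {11,12}; recursion stops.
SUM(lev) = 0 + 1 + 1 + 1 + 2 + 3 + 3 = 11.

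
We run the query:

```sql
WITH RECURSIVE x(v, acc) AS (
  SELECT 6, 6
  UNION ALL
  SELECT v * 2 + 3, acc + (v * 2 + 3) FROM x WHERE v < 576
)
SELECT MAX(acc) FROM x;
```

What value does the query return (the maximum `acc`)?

Base: v=6, acc=6.
Iteration 1: 6 < 576 holds -> v = 6 * 2 + 3 = 15, acc = 6 + 15 = 21.
Iteration 2: 15 < 576 holds -> v = 15 * 2 + 3 = 33, acc = 21 + 33 = 54.
Iteration 3: 33 < 576 holds -> v = 33 * 2 + 3 = 69, acc = 54 + 69 = 123.
Iteration 4: 69 < 576 holds -> v = 69 * 2 + 3 = 141, acc = 123 + 141 = 264.
Iteration 5: 141 < 576 holds -> v = 141 * 2 + 3 = 285, acc = 264 + 285 = 549.
Iteration 6: 285 < 576 holds -> v = 285 * 2 + 3 = 573, acc = 549 + 573 = 1122.
Iteration 7: 573 < 576 holds -> v = 573 * 2 + 3 = 1149, acc = 1122 + 1149 = 2271.
Iteration 8: 1149 < 576 fails; recursion stops.
acc values: 6, 21, 54, 123, 264, 549, 1122, 2271; the maximum is 2271.

2271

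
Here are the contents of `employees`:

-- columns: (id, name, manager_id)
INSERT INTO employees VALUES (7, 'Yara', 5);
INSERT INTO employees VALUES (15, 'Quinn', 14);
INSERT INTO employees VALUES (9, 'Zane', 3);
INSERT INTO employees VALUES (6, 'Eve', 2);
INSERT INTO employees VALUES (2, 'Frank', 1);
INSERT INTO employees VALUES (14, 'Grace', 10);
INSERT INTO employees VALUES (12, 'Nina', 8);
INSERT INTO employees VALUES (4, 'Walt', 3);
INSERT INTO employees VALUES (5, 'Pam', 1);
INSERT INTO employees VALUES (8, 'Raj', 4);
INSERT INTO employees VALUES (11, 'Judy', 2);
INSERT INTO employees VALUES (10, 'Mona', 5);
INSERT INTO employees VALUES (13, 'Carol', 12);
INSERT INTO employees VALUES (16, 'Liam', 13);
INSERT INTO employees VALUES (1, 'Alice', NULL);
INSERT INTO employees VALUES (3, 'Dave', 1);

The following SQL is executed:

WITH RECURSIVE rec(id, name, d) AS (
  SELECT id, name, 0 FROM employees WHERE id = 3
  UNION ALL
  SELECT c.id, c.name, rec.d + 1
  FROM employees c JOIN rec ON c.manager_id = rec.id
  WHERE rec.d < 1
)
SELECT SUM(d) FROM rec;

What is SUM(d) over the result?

2

Base: id=3 (Dave) at d 0.
Iteration 1: rows with manager_id in {3} -> Walt (id 4, d 1), Zane (id 9, d 1).
Iteration 2: d < 1 fails for all current rows; recursion stops.
SUM(d) = 0 + 1 + 1 = 2.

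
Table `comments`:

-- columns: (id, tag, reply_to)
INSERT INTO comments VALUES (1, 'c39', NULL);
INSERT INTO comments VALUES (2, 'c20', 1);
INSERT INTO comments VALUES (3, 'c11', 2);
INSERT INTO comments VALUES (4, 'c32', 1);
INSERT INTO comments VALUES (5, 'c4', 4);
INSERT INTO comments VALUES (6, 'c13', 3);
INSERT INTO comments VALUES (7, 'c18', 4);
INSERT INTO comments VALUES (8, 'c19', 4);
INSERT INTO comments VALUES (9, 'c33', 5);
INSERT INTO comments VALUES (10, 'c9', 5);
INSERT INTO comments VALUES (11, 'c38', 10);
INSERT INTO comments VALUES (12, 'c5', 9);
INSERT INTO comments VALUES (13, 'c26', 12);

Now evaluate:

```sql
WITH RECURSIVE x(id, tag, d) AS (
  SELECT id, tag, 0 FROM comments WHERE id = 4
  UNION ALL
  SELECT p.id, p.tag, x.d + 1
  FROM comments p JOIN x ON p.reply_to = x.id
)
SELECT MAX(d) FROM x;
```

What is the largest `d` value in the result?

4

Base: id=4 (c32) at d 0.
Iteration 1: rows with reply_to in {4} -> c4 (id 5, d 1), c18 (id 7, d 1), c19 (id 8, d 1).
Iteration 2: rows with reply_to in {5,7,8} -> c33 (id 9, d 2), c9 (id 10, d 2).
Iteration 3: rows with reply_to in {9,10} -> c38 (id 11, d 3), c5 (id 12, d 3).
Iteration 4: rows with reply_to in {11,12} -> c26 (id 13, d 4).
Iteration 5: no rows with reply_to in {13}; recursion stops.
d values: 0, 1, 1, 1, 2, 2, 3, 3, 4; the maximum is 4.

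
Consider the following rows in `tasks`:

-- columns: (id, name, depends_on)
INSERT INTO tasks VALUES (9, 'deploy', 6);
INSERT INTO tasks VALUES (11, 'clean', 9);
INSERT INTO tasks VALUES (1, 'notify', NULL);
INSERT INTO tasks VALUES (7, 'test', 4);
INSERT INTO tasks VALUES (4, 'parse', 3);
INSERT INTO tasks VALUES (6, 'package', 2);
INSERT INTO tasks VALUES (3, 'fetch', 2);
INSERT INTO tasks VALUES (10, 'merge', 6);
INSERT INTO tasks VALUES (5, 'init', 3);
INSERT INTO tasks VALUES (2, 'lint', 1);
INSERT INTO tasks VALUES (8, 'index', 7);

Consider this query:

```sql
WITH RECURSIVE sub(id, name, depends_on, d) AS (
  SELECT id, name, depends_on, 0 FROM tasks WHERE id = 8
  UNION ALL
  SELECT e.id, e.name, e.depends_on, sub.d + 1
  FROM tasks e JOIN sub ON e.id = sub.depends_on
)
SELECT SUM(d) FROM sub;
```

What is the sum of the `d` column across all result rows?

15

Base: id=8 (index), depends_on=7, d 0.
Iteration 1: join on id=7 -> test (id 7, depends_on=4, d 1).
Iteration 2: join on id=4 -> parse (id 4, depends_on=3, d 2).
Iteration 3: join on id=3 -> fetch (id 3, depends_on=2, d 3).
Iteration 4: join on id=2 -> lint (id 2, depends_on=1, d 4).
Iteration 5: join on id=1 -> notify (id 1, depends_on=NULL, d 5).
Iteration 6: depends_on is NULL; no match; recursion stops.
SUM(d) = 0 + 1 + 2 + 3 + 4 + 5 = 15.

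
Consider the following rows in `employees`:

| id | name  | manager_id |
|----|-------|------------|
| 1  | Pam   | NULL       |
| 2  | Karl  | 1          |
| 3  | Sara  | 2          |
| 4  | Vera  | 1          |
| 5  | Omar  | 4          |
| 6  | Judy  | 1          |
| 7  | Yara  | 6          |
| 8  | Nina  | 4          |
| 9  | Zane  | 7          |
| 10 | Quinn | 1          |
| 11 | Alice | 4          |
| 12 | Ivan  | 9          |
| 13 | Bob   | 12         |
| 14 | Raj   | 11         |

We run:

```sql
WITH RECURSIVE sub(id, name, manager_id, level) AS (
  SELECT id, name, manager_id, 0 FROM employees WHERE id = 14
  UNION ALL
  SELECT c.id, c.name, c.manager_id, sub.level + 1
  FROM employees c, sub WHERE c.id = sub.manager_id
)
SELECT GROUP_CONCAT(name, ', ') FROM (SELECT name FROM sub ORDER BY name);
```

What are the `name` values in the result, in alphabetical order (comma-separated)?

Base: id=14 (Raj), manager_id=11, level 0.
Iteration 1: join on id=11 -> Alice (id 11, manager_id=4, level 1).
Iteration 2: join on id=4 -> Vera (id 4, manager_id=1, level 2).
Iteration 3: join on id=1 -> Pam (id 1, manager_id=NULL, level 3).
Iteration 4: manager_id is NULL; no match; recursion stops.

Alice, Pam, Raj, Vera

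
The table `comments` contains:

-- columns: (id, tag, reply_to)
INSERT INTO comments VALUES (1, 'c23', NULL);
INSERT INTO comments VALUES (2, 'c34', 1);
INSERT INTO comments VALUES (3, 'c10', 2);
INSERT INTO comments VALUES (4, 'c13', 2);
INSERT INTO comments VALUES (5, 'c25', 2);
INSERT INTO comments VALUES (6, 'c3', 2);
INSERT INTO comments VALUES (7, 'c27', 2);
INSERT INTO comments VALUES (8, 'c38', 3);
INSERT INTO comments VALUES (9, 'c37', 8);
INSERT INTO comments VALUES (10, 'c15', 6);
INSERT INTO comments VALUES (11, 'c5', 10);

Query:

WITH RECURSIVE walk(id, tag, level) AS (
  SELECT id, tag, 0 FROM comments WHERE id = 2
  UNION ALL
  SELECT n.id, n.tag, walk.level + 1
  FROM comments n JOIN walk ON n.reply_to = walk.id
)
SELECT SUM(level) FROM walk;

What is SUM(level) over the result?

Base: id=2 (c34) at level 0.
Iteration 1: rows with reply_to in {2} -> c10 (id 3, level 1), c13 (id 4, level 1), c25 (id 5, level 1), c3 (id 6, level 1), c27 (id 7, level 1).
Iteration 2: rows with reply_to in {3,4,5,6,7} -> c38 (id 8, level 2), c15 (id 10, level 2).
Iteration 3: rows with reply_to in {8,10} -> c37 (id 9, level 3), c5 (id 11, level 3).
Iteration 4: no rows with reply_to in {9,11}; recursion stops.
SUM(level) = 0 + 1 + 1 + 1 + 1 + 1 + 2 + 2 + 3 + 3 = 15.

15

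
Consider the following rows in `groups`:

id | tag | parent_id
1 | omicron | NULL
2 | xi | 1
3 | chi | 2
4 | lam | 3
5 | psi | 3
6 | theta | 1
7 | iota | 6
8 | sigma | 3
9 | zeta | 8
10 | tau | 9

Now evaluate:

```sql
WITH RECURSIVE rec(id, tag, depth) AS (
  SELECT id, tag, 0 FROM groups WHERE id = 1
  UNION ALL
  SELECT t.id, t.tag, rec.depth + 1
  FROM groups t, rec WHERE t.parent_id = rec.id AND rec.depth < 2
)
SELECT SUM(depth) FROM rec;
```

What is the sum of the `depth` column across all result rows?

6

Base: id=1 (omicron) at depth 0.
Iteration 1: rows with parent_id in {1} -> xi (id 2, depth 1), theta (id 6, depth 1).
Iteration 2: rows with parent_id in {2,6} -> chi (id 3, depth 2), iota (id 7, depth 2).
Iteration 3: depth < 2 fails for all current rows; recursion stops.
SUM(depth) = 0 + 1 + 1 + 2 + 2 = 6.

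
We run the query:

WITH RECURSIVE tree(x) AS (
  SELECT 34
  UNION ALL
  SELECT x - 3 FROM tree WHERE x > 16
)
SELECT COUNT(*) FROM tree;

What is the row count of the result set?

Base: x=34.
Iteration 1: 34 > 16 holds -> x = 34 - 3 = 31.
Iteration 2: 31 > 16 holds -> x = 31 - 3 = 28.
Iteration 3: 28 > 16 holds -> x = 28 - 3 = 25.
Iteration 4: 25 > 16 holds -> x = 25 - 3 = 22.
Iteration 5: 22 > 16 holds -> x = 22 - 3 = 19.
Iteration 6: 19 > 16 holds -> x = 19 - 3 = 16.
Iteration 7: 16 > 16 fails; recursion stops.
Total rows emitted: 7.

7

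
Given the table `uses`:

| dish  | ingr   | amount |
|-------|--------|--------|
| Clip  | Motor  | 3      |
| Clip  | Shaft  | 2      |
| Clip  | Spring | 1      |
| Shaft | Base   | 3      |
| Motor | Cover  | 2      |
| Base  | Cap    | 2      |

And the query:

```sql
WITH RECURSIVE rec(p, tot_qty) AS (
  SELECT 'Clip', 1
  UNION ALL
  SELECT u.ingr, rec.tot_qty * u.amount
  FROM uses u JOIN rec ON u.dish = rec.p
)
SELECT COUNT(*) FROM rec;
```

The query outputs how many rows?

Base: (Clip, tot_qty=1).
Iteration 1: components of {Clip} -> Motor = 1*3 = 3, Shaft = 1*2 = 2, Spring = 1*1 = 1.
Iteration 2: components of {Motor,Shaft,Spring} -> Base = 2*3 = 6, Cover = 3*2 = 6.
Iteration 3: components of {Base,Cover} -> Cap = 6*2 = 12.
Iteration 4: no further components; recursion stops.
Total rows emitted: 7.

7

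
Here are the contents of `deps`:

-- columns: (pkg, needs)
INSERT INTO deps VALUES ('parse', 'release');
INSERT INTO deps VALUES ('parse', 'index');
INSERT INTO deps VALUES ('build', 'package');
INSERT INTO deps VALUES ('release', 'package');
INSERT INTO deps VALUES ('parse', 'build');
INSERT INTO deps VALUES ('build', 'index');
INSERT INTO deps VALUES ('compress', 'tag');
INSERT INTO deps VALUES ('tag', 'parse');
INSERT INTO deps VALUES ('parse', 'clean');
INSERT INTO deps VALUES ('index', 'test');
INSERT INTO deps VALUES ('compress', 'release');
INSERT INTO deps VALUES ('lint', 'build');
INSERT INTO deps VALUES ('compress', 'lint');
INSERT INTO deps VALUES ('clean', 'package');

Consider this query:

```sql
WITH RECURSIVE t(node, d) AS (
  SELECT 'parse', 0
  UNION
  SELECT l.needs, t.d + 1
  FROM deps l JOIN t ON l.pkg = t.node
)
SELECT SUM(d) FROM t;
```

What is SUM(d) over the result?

13

Base: (parse, d=0).
Iteration 1: edges from {parse} -> (build, d=1), (clean, d=1), (index, d=1), (release, d=1).
Iteration 2: edges from {build,clean,index,release} -> (index, d=2), (package, d=2), (test, d=2). [UNION drops 2 duplicate row(s)]
Iteration 3: edges from {index,package,test} -> (test, d=3).
Iteration 4: no outgoing edges from {test}; recursion stops.
SUM(d) = 0 + 1 + 1 + 1 + 1 + 2 + 2 + 2 + 3 = 13.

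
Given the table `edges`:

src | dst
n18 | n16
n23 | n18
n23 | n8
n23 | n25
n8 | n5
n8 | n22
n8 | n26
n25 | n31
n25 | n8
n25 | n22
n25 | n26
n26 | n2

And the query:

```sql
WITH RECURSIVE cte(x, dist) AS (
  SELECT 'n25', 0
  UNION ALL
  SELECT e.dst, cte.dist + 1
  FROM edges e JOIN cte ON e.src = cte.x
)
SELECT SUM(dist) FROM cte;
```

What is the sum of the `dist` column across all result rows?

15

Base: (n25, dist=0).
Iteration 1: edges from {n25} -> (n22, dist=1), (n26, dist=1), (n31, dist=1), (n8, dist=1).
Iteration 2: edges from {n22,n26,n31,n8} -> (n2, dist=2), (n22, dist=2), (n26, dist=2), (n5, dist=2).
Iteration 3: edges from {n2,n22,n26,n5} -> (n2, dist=3).
Iteration 4: no outgoing edges from {n2}; recursion stops.
SUM(dist) = 0 + 1 + 1 + 1 + 1 + 2 + 2 + 2 + 2 + 3 = 15.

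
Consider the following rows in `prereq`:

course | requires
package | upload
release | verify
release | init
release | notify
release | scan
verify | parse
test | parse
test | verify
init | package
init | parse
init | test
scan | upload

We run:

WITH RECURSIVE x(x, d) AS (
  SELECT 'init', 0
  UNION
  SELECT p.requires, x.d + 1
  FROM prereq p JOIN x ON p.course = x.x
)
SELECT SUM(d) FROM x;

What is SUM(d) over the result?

Base: (init, d=0).
Iteration 1: edges from {init} -> (package, d=1), (parse, d=1), (test, d=1).
Iteration 2: edges from {package,parse,test} -> (parse, d=2), (upload, d=2), (verify, d=2).
Iteration 3: edges from {parse,upload,verify} -> (parse, d=3).
Iteration 4: no outgoing edges from {parse}; recursion stops.
SUM(d) = 0 + 1 + 1 + 1 + 2 + 2 + 2 + 3 = 12.

12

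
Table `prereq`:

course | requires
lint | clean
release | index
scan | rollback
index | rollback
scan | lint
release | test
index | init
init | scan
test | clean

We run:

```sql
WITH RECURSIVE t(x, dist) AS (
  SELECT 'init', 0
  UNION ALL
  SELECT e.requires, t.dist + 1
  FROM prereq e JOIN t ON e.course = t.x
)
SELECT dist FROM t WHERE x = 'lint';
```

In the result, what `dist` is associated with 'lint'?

Base: (init, dist=0).
Iteration 1: edges from {init} -> (scan, dist=1).
Iteration 2: edges from {scan} -> (lint, dist=2), (rollback, dist=2).
Iteration 3: edges from {lint,rollback} -> (clean, dist=3).
Iteration 4: no outgoing edges from {clean}; recursion stops.

2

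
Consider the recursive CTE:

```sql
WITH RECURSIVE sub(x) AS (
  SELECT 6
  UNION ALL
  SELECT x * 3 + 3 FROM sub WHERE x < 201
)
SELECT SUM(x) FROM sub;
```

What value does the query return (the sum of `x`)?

294

Base: x=6.
Iteration 1: 6 < 201 holds -> x = 6 * 3 + 3 = 21.
Iteration 2: 21 < 201 holds -> x = 21 * 3 + 3 = 66.
Iteration 3: 66 < 201 holds -> x = 66 * 3 + 3 = 201.
Iteration 4: 201 < 201 fails; recursion stops.
SUM(x) = 6 + 21 + 66 + 201 = 294.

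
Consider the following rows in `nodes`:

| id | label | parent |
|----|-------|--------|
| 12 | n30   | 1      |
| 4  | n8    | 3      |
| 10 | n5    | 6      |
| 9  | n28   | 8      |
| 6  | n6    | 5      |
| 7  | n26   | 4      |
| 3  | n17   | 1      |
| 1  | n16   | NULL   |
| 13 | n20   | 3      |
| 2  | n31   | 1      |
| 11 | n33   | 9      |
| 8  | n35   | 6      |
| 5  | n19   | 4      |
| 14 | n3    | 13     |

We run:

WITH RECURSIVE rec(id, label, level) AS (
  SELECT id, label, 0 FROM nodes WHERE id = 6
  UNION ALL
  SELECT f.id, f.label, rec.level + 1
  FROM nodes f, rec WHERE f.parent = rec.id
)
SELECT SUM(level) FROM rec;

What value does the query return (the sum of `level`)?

7

Base: id=6 (n6) at level 0.
Iteration 1: rows with parent in {6} -> n35 (id 8, level 1), n5 (id 10, level 1).
Iteration 2: rows with parent in {8,10} -> n28 (id 9, level 2).
Iteration 3: rows with parent in {9} -> n33 (id 11, level 3).
Iteration 4: no rows with parent in {11}; recursion stops.
SUM(level) = 0 + 1 + 1 + 2 + 3 = 7.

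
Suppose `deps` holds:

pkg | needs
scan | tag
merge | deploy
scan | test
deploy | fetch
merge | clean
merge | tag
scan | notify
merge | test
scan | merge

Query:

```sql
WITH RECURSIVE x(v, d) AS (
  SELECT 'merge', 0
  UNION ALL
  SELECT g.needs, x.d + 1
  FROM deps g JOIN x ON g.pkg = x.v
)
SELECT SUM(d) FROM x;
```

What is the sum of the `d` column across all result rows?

Base: (merge, d=0).
Iteration 1: edges from {merge} -> (clean, d=1), (deploy, d=1), (tag, d=1), (test, d=1).
Iteration 2: edges from {clean,deploy,tag,test} -> (fetch, d=2).
Iteration 3: no outgoing edges from {fetch}; recursion stops.
SUM(d) = 0 + 1 + 1 + 1 + 1 + 2 = 6.

6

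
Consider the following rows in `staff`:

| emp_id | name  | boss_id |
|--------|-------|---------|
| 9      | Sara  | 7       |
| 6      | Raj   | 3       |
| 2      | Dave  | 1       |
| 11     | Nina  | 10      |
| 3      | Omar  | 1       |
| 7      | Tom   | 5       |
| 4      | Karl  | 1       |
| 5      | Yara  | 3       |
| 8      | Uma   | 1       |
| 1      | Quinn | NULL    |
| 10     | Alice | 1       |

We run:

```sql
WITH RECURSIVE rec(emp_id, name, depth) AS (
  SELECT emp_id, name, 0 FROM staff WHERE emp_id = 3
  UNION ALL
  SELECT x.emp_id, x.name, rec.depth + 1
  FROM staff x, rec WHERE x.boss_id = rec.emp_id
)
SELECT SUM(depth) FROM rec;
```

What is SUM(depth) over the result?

Base: emp_id=3 (Omar) at depth 0.
Iteration 1: rows with boss_id in {3} -> Yara (id 5, depth 1), Raj (id 6, depth 1).
Iteration 2: rows with boss_id in {5,6} -> Tom (id 7, depth 2).
Iteration 3: rows with boss_id in {7} -> Sara (id 9, depth 3).
Iteration 4: no rows with boss_id in {9}; recursion stops.
SUM(depth) = 0 + 1 + 1 + 2 + 3 = 7.

7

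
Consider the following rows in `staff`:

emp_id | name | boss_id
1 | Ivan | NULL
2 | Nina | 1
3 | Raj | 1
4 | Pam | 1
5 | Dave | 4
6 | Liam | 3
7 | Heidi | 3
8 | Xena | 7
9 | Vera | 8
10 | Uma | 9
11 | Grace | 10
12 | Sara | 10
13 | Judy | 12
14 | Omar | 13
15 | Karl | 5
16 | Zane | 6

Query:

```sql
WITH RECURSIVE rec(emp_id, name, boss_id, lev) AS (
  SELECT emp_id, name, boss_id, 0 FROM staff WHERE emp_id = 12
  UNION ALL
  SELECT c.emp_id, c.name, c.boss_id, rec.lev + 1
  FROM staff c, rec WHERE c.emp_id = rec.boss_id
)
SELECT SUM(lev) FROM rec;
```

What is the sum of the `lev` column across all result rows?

Base: emp_id=12 (Sara), boss_id=10, lev 0.
Iteration 1: join on emp_id=10 -> Uma (id 10, boss_id=9, lev 1).
Iteration 2: join on emp_id=9 -> Vera (id 9, boss_id=8, lev 2).
Iteration 3: join on emp_id=8 -> Xena (id 8, boss_id=7, lev 3).
Iteration 4: join on emp_id=7 -> Heidi (id 7, boss_id=3, lev 4).
Iteration 5: join on emp_id=3 -> Raj (id 3, boss_id=1, lev 5).
Iteration 6: join on emp_id=1 -> Ivan (id 1, boss_id=NULL, lev 6).
Iteration 7: boss_id is NULL; no match; recursion stops.
SUM(lev) = 0 + 1 + 2 + 3 + 4 + 5 + 6 = 21.

21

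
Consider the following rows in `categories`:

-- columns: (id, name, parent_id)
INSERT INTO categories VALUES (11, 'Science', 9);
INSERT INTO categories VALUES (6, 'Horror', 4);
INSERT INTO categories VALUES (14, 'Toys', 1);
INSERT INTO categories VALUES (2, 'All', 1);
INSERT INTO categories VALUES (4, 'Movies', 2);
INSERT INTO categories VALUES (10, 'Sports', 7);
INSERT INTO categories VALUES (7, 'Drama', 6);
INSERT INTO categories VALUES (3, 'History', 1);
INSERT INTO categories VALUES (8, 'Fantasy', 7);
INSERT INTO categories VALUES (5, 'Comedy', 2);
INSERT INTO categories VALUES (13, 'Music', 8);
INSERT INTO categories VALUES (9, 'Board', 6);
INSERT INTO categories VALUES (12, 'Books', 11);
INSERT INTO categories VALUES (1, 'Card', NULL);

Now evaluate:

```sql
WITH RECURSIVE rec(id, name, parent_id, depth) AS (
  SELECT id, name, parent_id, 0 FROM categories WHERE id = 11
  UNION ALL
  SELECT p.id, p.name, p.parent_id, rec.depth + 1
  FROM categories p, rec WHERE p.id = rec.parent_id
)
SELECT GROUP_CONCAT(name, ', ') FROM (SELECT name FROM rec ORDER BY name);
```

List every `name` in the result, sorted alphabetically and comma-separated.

Base: id=11 (Science), parent_id=9, depth 0.
Iteration 1: join on id=9 -> Board (id 9, parent_id=6, depth 1).
Iteration 2: join on id=6 -> Horror (id 6, parent_id=4, depth 2).
Iteration 3: join on id=4 -> Movies (id 4, parent_id=2, depth 3).
Iteration 4: join on id=2 -> All (id 2, parent_id=1, depth 4).
Iteration 5: join on id=1 -> Card (id 1, parent_id=NULL, depth 5).
Iteration 6: parent_id is NULL; no match; recursion stops.

All, Board, Card, Horror, Movies, Science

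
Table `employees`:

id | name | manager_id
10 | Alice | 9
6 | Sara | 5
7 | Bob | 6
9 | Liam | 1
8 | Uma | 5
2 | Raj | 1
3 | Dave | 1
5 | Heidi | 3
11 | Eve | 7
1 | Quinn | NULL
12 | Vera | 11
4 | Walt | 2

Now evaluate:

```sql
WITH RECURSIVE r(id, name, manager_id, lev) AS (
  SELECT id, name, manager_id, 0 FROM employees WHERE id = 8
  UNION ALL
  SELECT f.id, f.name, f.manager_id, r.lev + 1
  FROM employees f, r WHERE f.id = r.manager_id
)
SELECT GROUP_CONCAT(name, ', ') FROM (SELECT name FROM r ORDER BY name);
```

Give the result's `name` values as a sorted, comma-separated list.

Dave, Heidi, Quinn, Uma

Base: id=8 (Uma), manager_id=5, lev 0.
Iteration 1: join on id=5 -> Heidi (id 5, manager_id=3, lev 1).
Iteration 2: join on id=3 -> Dave (id 3, manager_id=1, lev 2).
Iteration 3: join on id=1 -> Quinn (id 1, manager_id=NULL, lev 3).
Iteration 4: manager_id is NULL; no match; recursion stops.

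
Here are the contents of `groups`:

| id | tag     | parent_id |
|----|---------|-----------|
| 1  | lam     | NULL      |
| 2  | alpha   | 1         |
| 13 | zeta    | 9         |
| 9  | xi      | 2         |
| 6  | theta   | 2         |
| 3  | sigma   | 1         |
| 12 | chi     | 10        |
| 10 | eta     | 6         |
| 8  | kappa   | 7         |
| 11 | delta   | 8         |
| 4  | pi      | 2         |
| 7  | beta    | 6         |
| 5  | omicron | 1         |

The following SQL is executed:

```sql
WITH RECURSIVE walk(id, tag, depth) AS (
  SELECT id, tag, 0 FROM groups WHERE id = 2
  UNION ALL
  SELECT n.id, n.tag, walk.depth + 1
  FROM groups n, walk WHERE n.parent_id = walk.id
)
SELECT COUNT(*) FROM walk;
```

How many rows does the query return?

Base: id=2 (alpha) at depth 0.
Iteration 1: rows with parent_id in {2} -> pi (id 4, depth 1), theta (id 6, depth 1), xi (id 9, depth 1).
Iteration 2: rows with parent_id in {4,6,9} -> beta (id 7, depth 2), eta (id 10, depth 2), zeta (id 13, depth 2).
Iteration 3: rows with parent_id in {7,10,13} -> kappa (id 8, depth 3), chi (id 12, depth 3).
Iteration 4: rows with parent_id in {8,12} -> delta (id 11, depth 4).
Iteration 5: no rows with parent_id in {11}; recursion stops.
Total rows emitted: 10.

10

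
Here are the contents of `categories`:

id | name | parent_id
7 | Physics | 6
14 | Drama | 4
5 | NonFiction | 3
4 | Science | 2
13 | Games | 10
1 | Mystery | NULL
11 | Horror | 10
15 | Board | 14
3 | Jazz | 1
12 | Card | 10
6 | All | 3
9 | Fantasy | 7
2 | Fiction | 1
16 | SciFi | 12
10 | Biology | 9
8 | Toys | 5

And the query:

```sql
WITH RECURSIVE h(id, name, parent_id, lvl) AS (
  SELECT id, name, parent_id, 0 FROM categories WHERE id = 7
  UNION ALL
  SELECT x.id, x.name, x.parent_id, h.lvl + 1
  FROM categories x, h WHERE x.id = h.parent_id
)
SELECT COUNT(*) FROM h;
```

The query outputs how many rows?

Base: id=7 (Physics), parent_id=6, lvl 0.
Iteration 1: join on id=6 -> All (id 6, parent_id=3, lvl 1).
Iteration 2: join on id=3 -> Jazz (id 3, parent_id=1, lvl 2).
Iteration 3: join on id=1 -> Mystery (id 1, parent_id=NULL, lvl 3).
Iteration 4: parent_id is NULL; no match; recursion stops.
Total rows emitted: 4.

4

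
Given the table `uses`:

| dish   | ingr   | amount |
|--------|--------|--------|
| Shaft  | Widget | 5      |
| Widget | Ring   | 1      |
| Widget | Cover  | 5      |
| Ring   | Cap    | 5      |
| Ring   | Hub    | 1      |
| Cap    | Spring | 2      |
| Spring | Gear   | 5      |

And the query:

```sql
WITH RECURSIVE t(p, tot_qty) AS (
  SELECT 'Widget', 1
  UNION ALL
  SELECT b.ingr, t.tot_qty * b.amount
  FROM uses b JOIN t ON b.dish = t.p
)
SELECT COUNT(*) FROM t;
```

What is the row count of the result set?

7

Base: (Widget, tot_qty=1).
Iteration 1: components of {Widget} -> Cover = 1*5 = 5, Ring = 1*1 = 1.
Iteration 2: components of {Cover,Ring} -> Cap = 1*5 = 5, Hub = 1*1 = 1.
Iteration 3: components of {Cap,Hub} -> Spring = 5*2 = 10.
Iteration 4: components of {Spring} -> Gear = 10*5 = 50.
Iteration 5: no further components; recursion stops.
Total rows emitted: 7.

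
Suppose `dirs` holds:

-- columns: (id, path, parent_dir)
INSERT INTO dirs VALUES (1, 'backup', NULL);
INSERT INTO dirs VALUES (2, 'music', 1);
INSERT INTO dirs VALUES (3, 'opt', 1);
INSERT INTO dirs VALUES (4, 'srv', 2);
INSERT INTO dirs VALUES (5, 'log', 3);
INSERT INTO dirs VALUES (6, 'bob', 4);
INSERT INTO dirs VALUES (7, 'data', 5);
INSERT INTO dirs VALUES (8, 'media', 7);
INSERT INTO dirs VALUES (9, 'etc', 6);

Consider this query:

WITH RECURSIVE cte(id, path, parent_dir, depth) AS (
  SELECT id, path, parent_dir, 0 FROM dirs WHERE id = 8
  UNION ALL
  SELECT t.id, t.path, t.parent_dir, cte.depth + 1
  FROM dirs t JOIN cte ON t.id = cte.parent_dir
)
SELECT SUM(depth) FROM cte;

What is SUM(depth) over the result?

10

Base: id=8 (media), parent_dir=7, depth 0.
Iteration 1: join on id=7 -> data (id 7, parent_dir=5, depth 1).
Iteration 2: join on id=5 -> log (id 5, parent_dir=3, depth 2).
Iteration 3: join on id=3 -> opt (id 3, parent_dir=1, depth 3).
Iteration 4: join on id=1 -> backup (id 1, parent_dir=NULL, depth 4).
Iteration 5: parent_dir is NULL; no match; recursion stops.
SUM(depth) = 0 + 1 + 2 + 3 + 4 = 10.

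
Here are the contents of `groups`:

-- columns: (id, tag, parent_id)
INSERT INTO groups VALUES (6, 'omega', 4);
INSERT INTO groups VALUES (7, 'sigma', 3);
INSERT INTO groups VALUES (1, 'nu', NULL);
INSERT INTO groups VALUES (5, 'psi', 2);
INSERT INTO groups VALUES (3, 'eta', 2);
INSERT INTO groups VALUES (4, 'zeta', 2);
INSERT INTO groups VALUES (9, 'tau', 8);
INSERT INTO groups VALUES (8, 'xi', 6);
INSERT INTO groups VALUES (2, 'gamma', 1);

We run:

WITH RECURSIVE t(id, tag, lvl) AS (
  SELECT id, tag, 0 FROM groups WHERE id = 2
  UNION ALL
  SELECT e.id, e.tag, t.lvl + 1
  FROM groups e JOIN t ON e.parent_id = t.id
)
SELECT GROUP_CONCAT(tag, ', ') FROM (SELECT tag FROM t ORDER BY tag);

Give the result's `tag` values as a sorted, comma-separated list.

Base: id=2 (gamma) at lvl 0.
Iteration 1: rows with parent_id in {2} -> eta (id 3, lvl 1), zeta (id 4, lvl 1), psi (id 5, lvl 1).
Iteration 2: rows with parent_id in {3,4,5} -> omega (id 6, lvl 2), sigma (id 7, lvl 2).
Iteration 3: rows with parent_id in {6,7} -> xi (id 8, lvl 3).
Iteration 4: rows with parent_id in {8} -> tau (id 9, lvl 4).
Iteration 5: no rows with parent_id in {9}; recursion stops.

eta, gamma, omega, psi, sigma, tau, xi, zeta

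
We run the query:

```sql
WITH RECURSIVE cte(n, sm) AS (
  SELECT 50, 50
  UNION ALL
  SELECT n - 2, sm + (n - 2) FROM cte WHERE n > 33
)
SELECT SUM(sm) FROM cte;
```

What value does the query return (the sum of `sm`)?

Base: n=50, sm=50.
Iteration 1: 50 > 33 holds -> n = 50 - 2 = 48, sm = 50 + 48 = 98.
Iteration 2: 48 > 33 holds -> n = 48 - 2 = 46, sm = 98 + 46 = 144.
Iteration 3: 46 > 33 holds -> n = 46 - 2 = 44, sm = 144 + 44 = 188.
Iteration 4: 44 > 33 holds -> n = 44 - 2 = 42, sm = 188 + 42 = 230.
Iteration 5: 42 > 33 holds -> n = 42 - 2 = 40, sm = 230 + 40 = 270.
Iteration 6: 40 > 33 holds -> n = 40 - 2 = 38, sm = 270 + 38 = 308.
Iteration 7: 38 > 33 holds -> n = 38 - 2 = 36, sm = 308 + 36 = 344.
Iteration 8: 36 > 33 holds -> n = 36 - 2 = 34, sm = 344 + 34 = 378.
Iteration 9: 34 > 33 holds -> n = 34 - 2 = 32, sm = 378 + 32 = 410.
Iteration 10: 32 > 33 fails; recursion stops.
SUM(sm) = 50 + 98 + 144 + 188 + 230 + 270 + 308 + 344 + 378 + 410 = 2420.

2420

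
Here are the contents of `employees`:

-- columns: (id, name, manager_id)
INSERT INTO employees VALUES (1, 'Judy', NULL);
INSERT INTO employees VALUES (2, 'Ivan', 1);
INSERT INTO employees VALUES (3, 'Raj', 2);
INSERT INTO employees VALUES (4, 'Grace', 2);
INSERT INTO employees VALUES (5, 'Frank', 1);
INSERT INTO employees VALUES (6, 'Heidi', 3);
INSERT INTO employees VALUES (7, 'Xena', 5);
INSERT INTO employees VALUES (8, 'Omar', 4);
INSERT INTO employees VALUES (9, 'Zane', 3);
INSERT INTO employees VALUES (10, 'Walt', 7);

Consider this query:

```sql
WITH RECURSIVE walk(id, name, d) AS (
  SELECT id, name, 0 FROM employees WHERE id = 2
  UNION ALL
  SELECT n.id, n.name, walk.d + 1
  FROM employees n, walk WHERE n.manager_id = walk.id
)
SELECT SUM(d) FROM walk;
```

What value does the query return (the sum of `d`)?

Base: id=2 (Ivan) at d 0.
Iteration 1: rows with manager_id in {2} -> Raj (id 3, d 1), Grace (id 4, d 1).
Iteration 2: rows with manager_id in {3,4} -> Heidi (id 6, d 2), Omar (id 8, d 2), Zane (id 9, d 2).
Iteration 3: no rows with manager_id in {6,8,9}; recursion stops.
SUM(d) = 0 + 1 + 1 + 2 + 2 + 2 = 8.

8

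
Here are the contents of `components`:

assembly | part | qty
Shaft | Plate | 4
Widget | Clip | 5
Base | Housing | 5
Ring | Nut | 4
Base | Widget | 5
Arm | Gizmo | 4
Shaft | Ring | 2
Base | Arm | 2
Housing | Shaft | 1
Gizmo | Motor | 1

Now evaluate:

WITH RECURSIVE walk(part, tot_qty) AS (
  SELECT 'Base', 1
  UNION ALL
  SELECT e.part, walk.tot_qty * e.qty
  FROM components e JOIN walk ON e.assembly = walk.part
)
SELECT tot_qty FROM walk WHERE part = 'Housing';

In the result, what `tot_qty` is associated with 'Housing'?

5

Base: (Base, tot_qty=1).
Iteration 1: components of {Base} -> Arm = 1*2 = 2, Housing = 1*5 = 5, Widget = 1*5 = 5.
Iteration 2: components of {Arm,Housing,Widget} -> Clip = 5*5 = 25, Gizmo = 2*4 = 8, Shaft = 5*1 = 5.
Iteration 3: components of {Clip,Gizmo,Shaft} -> Motor = 8*1 = 8, Plate = 5*4 = 20, Ring = 5*2 = 10.
Iteration 4: components of {Motor,Plate,Ring} -> Nut = 10*4 = 40.
Iteration 5: no further components; recursion stops.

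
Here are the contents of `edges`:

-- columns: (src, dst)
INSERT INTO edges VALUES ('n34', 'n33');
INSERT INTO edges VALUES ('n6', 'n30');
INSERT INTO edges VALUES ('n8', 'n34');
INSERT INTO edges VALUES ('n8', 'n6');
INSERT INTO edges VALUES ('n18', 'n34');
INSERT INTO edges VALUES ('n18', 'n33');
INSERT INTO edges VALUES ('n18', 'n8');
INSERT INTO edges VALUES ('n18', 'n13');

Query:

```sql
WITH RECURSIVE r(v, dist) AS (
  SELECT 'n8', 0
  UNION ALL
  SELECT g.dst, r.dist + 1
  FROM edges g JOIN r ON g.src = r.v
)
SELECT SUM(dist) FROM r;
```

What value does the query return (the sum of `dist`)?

6

Base: (n8, dist=0).
Iteration 1: edges from {n8} -> (n34, dist=1), (n6, dist=1).
Iteration 2: edges from {n34,n6} -> (n30, dist=2), (n33, dist=2).
Iteration 3: no outgoing edges from {n30,n33}; recursion stops.
SUM(dist) = 0 + 1 + 1 + 2 + 2 = 6.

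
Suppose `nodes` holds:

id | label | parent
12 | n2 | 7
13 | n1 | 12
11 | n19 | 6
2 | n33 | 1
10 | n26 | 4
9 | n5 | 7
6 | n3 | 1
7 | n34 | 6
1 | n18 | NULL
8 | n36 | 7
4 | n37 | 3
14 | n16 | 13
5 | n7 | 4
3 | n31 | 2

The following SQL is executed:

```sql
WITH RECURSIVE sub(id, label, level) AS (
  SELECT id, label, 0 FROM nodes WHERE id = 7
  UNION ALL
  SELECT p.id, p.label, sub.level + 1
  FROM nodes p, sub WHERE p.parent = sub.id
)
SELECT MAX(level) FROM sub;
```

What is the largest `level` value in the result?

3

Base: id=7 (n34) at level 0.
Iteration 1: rows with parent in {7} -> n36 (id 8, level 1), n5 (id 9, level 1), n2 (id 12, level 1).
Iteration 2: rows with parent in {8,9,12} -> n1 (id 13, level 2).
Iteration 3: rows with parent in {13} -> n16 (id 14, level 3).
Iteration 4: no rows with parent in {14}; recursion stops.
level values: 0, 1, 1, 1, 2, 3; the maximum is 3.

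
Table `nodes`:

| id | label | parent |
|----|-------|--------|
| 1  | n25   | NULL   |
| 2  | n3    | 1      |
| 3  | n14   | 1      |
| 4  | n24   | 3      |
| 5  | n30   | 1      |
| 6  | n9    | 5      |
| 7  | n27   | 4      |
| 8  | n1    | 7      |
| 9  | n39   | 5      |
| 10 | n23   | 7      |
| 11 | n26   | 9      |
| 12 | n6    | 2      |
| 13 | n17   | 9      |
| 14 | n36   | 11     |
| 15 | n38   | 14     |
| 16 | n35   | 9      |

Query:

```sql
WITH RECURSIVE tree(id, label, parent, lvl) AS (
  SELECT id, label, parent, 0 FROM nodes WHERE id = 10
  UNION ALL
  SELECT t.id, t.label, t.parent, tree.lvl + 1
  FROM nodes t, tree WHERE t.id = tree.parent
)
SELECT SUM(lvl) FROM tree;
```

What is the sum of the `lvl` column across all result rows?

10

Base: id=10 (n23), parent=7, lvl 0.
Iteration 1: join on id=7 -> n27 (id 7, parent=4, lvl 1).
Iteration 2: join on id=4 -> n24 (id 4, parent=3, lvl 2).
Iteration 3: join on id=3 -> n14 (id 3, parent=1, lvl 3).
Iteration 4: join on id=1 -> n25 (id 1, parent=NULL, lvl 4).
Iteration 5: parent is NULL; no match; recursion stops.
SUM(lvl) = 0 + 1 + 2 + 3 + 4 = 10.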